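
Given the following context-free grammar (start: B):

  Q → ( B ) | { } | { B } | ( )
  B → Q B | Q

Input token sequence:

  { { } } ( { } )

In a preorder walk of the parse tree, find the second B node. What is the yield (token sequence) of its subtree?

{ }

[B [Q { [B [Q { }]] }] [B [Q ( [B [Q { }]] )]]]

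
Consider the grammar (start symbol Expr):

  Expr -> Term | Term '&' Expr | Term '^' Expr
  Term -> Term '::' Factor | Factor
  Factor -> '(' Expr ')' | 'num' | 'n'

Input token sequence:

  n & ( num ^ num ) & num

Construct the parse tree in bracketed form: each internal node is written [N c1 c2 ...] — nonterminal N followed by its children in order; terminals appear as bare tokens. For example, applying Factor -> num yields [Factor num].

[Expr [Term [Factor n]] & [Expr [Term [Factor ( [Expr [Term [Factor num]] ^ [Expr [Term [Factor num]]]] )]] & [Expr [Term [Factor num]]]]]

Expr
Term & Expr
Factor & Expr
n & Expr
n & Term & Expr
n & Factor & Expr
n & ( Expr ) & Expr
n & ( Term ^ Expr ) & Expr
n & ( Factor ^ Expr ) & Expr
n & ( num ^ Expr ) & Expr
n & ( num ^ Term ) & Expr
n & ( num ^ Factor ) & Expr
n & ( num ^ num ) & Expr
n & ( num ^ num ) & Term
n & ( num ^ num ) & Factor
n & ( num ^ num ) & num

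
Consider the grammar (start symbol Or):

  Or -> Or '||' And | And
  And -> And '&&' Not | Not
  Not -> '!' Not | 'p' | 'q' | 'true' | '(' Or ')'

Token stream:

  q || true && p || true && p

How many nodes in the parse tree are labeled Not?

5

[Or [Or [Or [And [Not q]]] || [And [And [Not true]] && [Not p]]] || [And [And [Not true]] && [Not p]]]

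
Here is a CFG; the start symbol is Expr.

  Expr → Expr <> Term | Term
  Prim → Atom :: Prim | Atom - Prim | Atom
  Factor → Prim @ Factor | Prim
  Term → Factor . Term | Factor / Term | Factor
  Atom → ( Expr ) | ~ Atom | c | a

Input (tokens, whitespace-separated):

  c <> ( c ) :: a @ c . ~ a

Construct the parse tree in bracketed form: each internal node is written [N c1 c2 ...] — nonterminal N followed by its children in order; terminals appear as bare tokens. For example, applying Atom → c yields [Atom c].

[Expr [Expr [Term [Factor [Prim [Atom c]]]]] <> [Term [Factor [Prim [Atom ( [Expr [Term [Factor [Prim [Atom c]]]]] )] :: [Prim [Atom a]]] @ [Factor [Prim [Atom c]]]] . [Term [Factor [Prim [Atom ~ [Atom a]]]]]]]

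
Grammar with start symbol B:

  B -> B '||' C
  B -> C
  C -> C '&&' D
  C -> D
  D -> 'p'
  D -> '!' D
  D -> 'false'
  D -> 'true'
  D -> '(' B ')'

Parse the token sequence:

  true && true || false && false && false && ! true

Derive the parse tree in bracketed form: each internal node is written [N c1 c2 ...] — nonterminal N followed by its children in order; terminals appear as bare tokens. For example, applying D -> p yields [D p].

B
B || C
C || C
C && D || C
D && D || C
true && D || C
true && true || C
true && true || C && D
true && true || C && D && D
true && true || C && D && D && D
true && true || D && D && D && D
true && true || false && D && D && D
true && true || false && false && D && D
true && true || false && false && false && D
true && true || false && false && false && ! D
true && true || false && false && false && ! true

[B [B [C [C [D true]] && [D true]]] || [C [C [C [C [D false]] && [D false]] && [D false]] && [D ! [D true]]]]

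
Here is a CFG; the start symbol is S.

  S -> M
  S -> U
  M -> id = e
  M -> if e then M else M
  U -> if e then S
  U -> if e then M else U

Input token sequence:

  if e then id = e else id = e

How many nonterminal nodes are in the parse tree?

[S [M if e then [M id = e] else [M id = e]]]

4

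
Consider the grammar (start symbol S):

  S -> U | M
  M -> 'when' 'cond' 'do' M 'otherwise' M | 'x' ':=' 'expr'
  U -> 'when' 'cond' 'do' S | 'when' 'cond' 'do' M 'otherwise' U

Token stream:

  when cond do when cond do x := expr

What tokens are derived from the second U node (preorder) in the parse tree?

[S [U when cond do [S [U when cond do [S [M x := expr]]]]]]

when cond do x := expr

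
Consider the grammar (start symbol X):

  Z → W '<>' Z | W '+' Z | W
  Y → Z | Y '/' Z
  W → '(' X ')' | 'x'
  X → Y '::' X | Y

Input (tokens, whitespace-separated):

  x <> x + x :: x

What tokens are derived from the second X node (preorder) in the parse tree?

[X [Y [Z [W x] <> [Z [W x] + [Z [W x]]]]] :: [X [Y [Z [W x]]]]]

x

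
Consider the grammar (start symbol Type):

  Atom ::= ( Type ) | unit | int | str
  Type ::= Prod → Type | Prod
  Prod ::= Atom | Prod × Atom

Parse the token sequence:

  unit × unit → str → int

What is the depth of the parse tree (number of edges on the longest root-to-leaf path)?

[Type [Prod [Prod [Atom unit]] × [Atom unit]] → [Type [Prod [Atom str]] → [Type [Prod [Atom int]]]]]

5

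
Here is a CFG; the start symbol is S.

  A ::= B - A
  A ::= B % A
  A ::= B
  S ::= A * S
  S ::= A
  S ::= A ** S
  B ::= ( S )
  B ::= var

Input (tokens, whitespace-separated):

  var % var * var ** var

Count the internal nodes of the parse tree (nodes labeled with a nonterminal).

[S [A [B var] % [A [B var]]] * [S [A [B var]] ** [S [A [B var]]]]]

11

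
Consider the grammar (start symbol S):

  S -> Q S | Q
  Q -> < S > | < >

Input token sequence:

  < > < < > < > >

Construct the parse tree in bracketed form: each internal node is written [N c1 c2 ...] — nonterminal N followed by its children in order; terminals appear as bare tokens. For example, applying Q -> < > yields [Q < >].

S
Q S
< > S
< > Q
< > < S >
< > < Q S >
< > < < > S >
< > < < > Q >
< > < < > < > >

[S [Q < >] [S [Q < [S [Q < >] [S [Q < >]]] >]]]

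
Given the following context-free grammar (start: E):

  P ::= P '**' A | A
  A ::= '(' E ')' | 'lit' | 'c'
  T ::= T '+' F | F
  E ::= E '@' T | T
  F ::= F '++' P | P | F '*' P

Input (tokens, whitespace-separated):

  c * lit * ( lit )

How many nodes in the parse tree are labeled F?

4

[E [T [F [F [F [P [A c]]] * [P [A lit]]] * [P [A ( [E [T [F [P [A lit]]]]] )]]]]]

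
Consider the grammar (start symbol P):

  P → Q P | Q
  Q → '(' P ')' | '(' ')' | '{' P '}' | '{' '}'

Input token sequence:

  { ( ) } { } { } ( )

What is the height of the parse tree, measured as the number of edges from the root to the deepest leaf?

[P [Q { [P [Q ( )]] }] [P [Q { }] [P [Q { }] [P [Q ( )]]]]]

5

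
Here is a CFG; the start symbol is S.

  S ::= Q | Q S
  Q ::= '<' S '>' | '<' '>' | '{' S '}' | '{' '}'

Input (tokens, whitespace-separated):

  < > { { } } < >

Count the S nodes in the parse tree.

4

[S [Q < >] [S [Q { [S [Q { }]] }] [S [Q < >]]]]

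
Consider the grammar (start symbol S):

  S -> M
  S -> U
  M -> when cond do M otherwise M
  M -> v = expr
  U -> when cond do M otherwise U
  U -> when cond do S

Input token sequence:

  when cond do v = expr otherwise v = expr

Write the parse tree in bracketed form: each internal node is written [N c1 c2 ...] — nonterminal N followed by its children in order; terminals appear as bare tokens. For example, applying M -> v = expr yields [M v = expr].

[S [M when cond do [M v = expr] otherwise [M v = expr]]]

S
M
when cond do M otherwise M
when cond do v = expr otherwise M
when cond do v = expr otherwise v = expr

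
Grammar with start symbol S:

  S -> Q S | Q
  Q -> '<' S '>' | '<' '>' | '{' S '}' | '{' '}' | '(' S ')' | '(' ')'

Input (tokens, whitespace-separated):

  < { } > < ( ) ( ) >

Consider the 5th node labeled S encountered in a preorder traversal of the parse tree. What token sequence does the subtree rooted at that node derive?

[S [Q < [S [Q { }]] >] [S [Q < [S [Q ( )] [S [Q ( )]]] >]]]

( )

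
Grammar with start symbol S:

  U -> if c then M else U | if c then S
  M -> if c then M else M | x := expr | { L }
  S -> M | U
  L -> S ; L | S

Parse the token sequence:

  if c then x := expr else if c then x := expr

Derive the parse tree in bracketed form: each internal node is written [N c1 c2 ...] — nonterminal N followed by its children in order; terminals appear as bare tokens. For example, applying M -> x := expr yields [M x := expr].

[S [U if c then [M x := expr] else [U if c then [S [M x := expr]]]]]

S
U
if c then M else U
if c then x := expr else U
if c then x := expr else if c then S
if c then x := expr else if c then M
if c then x := expr else if c then x := expr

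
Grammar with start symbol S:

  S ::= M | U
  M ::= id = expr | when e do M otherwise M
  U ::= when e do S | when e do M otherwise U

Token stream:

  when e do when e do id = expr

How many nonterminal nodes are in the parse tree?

6

[S [U when e do [S [U when e do [S [M id = expr]]]]]]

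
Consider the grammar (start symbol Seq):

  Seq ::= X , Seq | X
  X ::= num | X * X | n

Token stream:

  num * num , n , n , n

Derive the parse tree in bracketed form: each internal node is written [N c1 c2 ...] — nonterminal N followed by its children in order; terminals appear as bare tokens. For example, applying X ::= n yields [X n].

Seq
X , Seq
X * X , Seq
num * X , Seq
num * num , Seq
num * num , X , Seq
num * num , n , Seq
num * num , n , X , Seq
num * num , n , n , Seq
num * num , n , n , X
num * num , n , n , n

[Seq [X [X num] * [X num]] , [Seq [X n] , [Seq [X n] , [Seq [X n]]]]]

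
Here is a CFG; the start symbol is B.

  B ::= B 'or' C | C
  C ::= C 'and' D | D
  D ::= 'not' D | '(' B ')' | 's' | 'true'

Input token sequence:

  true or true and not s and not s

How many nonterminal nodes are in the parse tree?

[B [B [C [D true]]] or [C [C [C [D true]] and [D not [D s]]] and [D not [D s]]]]

12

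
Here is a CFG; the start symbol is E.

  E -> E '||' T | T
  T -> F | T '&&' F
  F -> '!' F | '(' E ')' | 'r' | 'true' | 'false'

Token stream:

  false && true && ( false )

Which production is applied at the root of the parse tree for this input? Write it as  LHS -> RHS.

[E [T [T [T [F false]] && [F true]] && [F ( [E [T [F false]]] )]]]

E -> T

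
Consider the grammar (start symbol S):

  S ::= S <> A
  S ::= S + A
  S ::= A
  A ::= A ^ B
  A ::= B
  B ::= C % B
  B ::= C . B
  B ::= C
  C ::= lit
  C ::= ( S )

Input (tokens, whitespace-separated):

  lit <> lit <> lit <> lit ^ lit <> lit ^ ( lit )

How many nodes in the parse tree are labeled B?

8

[S [S [S [S [S [A [B [C lit]]]] <> [A [B [C lit]]]] <> [A [B [C lit]]]] <> [A [A [B [C lit]]] ^ [B [C lit]]]] <> [A [A [B [C lit]]] ^ [B [C ( [S [A [B [C lit]]]] )]]]]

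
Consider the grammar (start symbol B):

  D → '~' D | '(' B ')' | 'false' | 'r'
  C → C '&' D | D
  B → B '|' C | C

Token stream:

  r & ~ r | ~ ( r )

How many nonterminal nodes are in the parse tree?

13

[B [B [C [C [D r]] & [D ~ [D r]]]] | [C [D ~ [D ( [B [C [D r]]] )]]]]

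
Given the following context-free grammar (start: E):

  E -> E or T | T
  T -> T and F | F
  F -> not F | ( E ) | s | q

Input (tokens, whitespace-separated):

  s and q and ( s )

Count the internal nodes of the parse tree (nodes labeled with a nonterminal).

[E [T [T [T [F s]] and [F q]] and [F ( [E [T [F s]]] )]]]

10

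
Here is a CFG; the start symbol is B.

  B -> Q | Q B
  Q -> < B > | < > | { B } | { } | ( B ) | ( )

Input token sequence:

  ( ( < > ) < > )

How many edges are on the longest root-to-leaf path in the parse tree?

[B [Q ( [B [Q ( [B [Q < >]] )] [B [Q < >]]] )]]

6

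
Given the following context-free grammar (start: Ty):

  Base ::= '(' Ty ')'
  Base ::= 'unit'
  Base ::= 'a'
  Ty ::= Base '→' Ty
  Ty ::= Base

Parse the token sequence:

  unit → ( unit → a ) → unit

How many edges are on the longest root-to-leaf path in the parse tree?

[Ty [Base unit] → [Ty [Base ( [Ty [Base unit] → [Ty [Base a]]] )] → [Ty [Base unit]]]]

6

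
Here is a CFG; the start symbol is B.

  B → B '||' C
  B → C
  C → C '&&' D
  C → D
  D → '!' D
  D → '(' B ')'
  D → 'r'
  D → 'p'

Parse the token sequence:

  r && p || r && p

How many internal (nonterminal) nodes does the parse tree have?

[B [B [C [C [D r]] && [D p]]] || [C [C [D r]] && [D p]]]

10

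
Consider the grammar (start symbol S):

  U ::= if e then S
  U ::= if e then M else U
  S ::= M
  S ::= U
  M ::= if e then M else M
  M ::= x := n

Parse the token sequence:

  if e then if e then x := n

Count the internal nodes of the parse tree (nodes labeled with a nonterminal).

[S [U if e then [S [U if e then [S [M x := n]]]]]]

6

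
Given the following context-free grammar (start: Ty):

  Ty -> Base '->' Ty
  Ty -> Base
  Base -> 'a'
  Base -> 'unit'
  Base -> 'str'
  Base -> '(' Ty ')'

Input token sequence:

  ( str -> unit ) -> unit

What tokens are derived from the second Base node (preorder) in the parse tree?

[Ty [Base ( [Ty [Base str] -> [Ty [Base unit]]] )] -> [Ty [Base unit]]]

str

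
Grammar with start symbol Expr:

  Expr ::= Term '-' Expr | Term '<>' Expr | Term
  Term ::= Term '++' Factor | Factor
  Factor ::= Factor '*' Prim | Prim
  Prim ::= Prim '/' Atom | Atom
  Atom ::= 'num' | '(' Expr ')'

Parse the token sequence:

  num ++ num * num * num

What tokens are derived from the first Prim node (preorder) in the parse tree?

num

[Expr [Term [Term [Factor [Prim [Atom num]]]] ++ [Factor [Factor [Factor [Prim [Atom num]]] * [Prim [Atom num]]] * [Prim [Atom num]]]]]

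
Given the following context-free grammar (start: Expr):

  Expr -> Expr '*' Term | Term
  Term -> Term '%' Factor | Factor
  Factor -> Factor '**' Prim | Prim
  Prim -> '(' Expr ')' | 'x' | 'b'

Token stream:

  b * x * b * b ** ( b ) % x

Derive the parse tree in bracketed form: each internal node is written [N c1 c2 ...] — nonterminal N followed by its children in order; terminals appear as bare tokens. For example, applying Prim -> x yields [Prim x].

[Expr [Expr [Expr [Expr [Term [Factor [Prim b]]]] * [Term [Factor [Prim x]]]] * [Term [Factor [Prim b]]]] * [Term [Term [Factor [Factor [Prim b]] ** [Prim ( [Expr [Term [Factor [Prim b]]]] )]]] % [Factor [Prim x]]]]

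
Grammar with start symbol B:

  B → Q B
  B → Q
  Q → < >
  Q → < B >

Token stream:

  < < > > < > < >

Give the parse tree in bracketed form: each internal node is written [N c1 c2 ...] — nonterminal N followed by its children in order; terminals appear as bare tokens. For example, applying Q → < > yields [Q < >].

[B [Q < [B [Q < >]] >] [B [Q < >] [B [Q < >]]]]

B
Q B
< B > B
< Q > B
< < > > B
< < > > Q B
< < > > < > B
< < > > < > Q
< < > > < > < >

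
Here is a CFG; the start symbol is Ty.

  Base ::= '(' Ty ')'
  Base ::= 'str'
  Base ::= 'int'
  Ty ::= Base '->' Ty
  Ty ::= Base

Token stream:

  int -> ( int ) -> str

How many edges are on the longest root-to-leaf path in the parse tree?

[Ty [Base int] -> [Ty [Base ( [Ty [Base int]] )] -> [Ty [Base str]]]]

5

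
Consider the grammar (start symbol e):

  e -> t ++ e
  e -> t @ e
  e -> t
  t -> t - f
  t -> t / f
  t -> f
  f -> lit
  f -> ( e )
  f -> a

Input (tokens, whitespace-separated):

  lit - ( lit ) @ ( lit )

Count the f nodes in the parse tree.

5

[e [t [t [f lit]] - [f ( [e [t [f lit]]] )]] @ [e [t [f ( [e [t [f lit]]] )]]]]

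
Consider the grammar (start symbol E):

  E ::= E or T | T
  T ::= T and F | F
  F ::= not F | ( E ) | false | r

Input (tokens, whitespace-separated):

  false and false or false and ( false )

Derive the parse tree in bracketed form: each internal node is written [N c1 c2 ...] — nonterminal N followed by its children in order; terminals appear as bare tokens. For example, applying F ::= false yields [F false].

[E [E [T [T [F false]] and [F false]]] or [T [T [F false]] and [F ( [E [T [F false]]] )]]]

E
E or T
T or T
T and F or T
F and F or T
false and F or T
false and false or T
false and false or T and F
false and false or F and F
false and false or false and F
false and false or false and ( E )
false and false or false and ( T )
false and false or false and ( F )
false and false or false and ( false )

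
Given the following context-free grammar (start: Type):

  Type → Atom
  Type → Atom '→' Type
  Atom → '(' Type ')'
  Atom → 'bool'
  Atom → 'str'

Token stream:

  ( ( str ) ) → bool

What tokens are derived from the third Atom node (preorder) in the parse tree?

[Type [Atom ( [Type [Atom ( [Type [Atom str]] )]] )] → [Type [Atom bool]]]

str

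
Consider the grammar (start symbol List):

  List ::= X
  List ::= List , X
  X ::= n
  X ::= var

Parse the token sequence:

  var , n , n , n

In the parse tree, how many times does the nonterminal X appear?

4

[List [List [List [List [X var]] , [X n]] , [X n]] , [X n]]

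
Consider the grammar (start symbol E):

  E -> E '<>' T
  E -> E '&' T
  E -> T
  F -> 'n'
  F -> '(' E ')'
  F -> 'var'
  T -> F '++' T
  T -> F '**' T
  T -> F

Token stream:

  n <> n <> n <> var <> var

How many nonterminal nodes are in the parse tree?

[E [E [E [E [E [T [F n]]] <> [T [F n]]] <> [T [F n]]] <> [T [F var]]] <> [T [F var]]]

15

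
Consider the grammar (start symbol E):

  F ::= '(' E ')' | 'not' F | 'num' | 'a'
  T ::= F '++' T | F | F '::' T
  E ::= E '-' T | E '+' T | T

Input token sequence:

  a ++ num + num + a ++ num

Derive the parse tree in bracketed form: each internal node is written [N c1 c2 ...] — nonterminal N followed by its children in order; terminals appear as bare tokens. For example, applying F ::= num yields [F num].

E
E + T
E + T + T
T + T + T
F ++ T + T + T
a ++ T + T + T
a ++ F + T + T
a ++ num + T + T
a ++ num + F + T
a ++ num + num + T
a ++ num + num + F ++ T
a ++ num + num + a ++ T
a ++ num + num + a ++ F
a ++ num + num + a ++ num

[E [E [E [T [F a] ++ [T [F num]]]] + [T [F num]]] + [T [F a] ++ [T [F num]]]]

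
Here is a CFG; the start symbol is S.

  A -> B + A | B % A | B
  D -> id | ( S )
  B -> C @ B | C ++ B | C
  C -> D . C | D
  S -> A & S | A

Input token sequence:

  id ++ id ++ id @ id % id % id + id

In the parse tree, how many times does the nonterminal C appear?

[S [A [B [C [D id]] ++ [B [C [D id]] ++ [B [C [D id]] @ [B [C [D id]]]]]] % [A [B [C [D id]]] % [A [B [C [D id]]] + [A [B [C [D id]]]]]]]]

7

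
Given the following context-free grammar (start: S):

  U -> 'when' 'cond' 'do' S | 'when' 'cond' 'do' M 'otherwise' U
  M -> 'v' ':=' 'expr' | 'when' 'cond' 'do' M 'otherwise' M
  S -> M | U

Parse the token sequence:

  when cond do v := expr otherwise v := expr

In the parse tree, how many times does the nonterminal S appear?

1

[S [M when cond do [M v := expr] otherwise [M v := expr]]]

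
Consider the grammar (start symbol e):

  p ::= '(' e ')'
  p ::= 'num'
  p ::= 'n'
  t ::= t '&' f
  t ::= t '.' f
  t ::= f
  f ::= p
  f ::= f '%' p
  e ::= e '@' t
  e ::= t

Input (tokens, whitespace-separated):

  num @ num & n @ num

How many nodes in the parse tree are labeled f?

4

[e [e [e [t [f [p num]]]] @ [t [t [f [p num]]] & [f [p n]]]] @ [t [f [p num]]]]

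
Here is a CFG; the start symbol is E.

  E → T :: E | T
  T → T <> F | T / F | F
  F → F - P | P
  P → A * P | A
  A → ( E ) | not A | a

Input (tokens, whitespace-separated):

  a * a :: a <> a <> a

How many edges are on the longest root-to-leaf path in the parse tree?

[E [T [F [P [A a] * [P [A a]]]]] :: [E [T [T [T [F [P [A a]]]] <> [F [P [A a]]]] <> [F [P [A a]]]]]]

8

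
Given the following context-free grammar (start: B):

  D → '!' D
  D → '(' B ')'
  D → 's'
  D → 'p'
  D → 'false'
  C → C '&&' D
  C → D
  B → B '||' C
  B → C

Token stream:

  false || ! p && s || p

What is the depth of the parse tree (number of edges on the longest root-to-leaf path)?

[B [B [B [C [D false]]] || [C [C [D ! [D p]]] && [D s]]] || [C [D p]]]

6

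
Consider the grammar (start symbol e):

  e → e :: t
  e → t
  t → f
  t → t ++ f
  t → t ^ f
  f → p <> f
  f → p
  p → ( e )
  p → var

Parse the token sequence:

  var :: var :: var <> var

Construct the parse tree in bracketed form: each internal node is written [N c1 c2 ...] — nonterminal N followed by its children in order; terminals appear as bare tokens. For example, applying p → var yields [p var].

e
e :: t
e :: t :: t
t :: t :: t
f :: t :: t
p :: t :: t
var :: t :: t
var :: f :: t
var :: p :: t
var :: var :: t
var :: var :: f
var :: var :: p <> f
var :: var :: var <> f
var :: var :: var <> p
var :: var :: var <> var

[e [e [e [t [f [p var]]]] :: [t [f [p var]]]] :: [t [f [p var] <> [f [p var]]]]]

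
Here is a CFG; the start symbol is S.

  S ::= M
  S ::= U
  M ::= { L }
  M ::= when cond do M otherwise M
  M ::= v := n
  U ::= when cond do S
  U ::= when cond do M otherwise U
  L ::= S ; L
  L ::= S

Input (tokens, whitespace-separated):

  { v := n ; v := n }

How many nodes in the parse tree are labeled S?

[S [M { [L [S [M v := n]] ; [L [S [M v := n]]]] }]]

3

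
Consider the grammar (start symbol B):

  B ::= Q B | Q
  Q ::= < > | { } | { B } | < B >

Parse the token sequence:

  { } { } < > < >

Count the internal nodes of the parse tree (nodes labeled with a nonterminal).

[B [Q { }] [B [Q { }] [B [Q < >] [B [Q < >]]]]]

8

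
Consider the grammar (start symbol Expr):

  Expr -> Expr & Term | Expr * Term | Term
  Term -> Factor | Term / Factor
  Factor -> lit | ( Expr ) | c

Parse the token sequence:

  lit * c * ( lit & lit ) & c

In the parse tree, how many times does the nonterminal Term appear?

6

[Expr [Expr [Expr [Expr [Term [Factor lit]]] * [Term [Factor c]]] * [Term [Factor ( [Expr [Expr [Term [Factor lit]]] & [Term [Factor lit]]] )]]] & [Term [Factor c]]]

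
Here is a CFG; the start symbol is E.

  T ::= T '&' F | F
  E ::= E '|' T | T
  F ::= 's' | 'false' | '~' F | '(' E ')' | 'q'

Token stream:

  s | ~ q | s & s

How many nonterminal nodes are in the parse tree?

12

[E [E [E [T [F s]]] | [T [F ~ [F q]]]] | [T [T [F s]] & [F s]]]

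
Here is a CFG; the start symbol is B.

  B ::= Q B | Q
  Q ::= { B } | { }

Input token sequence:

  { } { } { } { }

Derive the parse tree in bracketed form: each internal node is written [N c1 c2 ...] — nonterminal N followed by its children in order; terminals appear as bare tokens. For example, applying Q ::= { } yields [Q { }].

B
Q B
{ } B
{ } Q B
{ } { } B
{ } { } Q B
{ } { } { } B
{ } { } { } Q
{ } { } { } { }

[B [Q { }] [B [Q { }] [B [Q { }] [B [Q { }]]]]]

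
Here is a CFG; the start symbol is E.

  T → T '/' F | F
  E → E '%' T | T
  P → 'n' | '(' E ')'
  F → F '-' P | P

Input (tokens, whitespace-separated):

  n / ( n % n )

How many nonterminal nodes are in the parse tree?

15

[E [T [T [F [P n]]] / [F [P ( [E [E [T [F [P n]]]] % [T [F [P n]]]] )]]]]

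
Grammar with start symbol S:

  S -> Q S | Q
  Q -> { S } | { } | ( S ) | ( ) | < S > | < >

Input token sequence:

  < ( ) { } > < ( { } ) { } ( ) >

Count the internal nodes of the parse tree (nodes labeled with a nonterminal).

16

[S [Q < [S [Q ( )] [S [Q { }]]] >] [S [Q < [S [Q ( [S [Q { }]] )] [S [Q { }] [S [Q ( )]]]] >]]]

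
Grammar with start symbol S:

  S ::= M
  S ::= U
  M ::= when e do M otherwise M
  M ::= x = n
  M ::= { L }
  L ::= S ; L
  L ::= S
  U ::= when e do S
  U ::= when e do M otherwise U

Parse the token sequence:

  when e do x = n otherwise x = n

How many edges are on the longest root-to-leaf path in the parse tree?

[S [M when e do [M x = n] otherwise [M x = n]]]

3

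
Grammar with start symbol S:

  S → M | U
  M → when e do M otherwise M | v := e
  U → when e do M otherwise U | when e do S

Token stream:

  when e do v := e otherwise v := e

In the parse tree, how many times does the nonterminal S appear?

1

[S [M when e do [M v := e] otherwise [M v := e]]]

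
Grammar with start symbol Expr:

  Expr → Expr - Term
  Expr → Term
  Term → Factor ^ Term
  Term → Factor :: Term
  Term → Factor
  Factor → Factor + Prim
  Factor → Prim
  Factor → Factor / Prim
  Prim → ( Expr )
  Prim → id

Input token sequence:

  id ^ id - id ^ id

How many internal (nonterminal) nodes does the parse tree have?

[Expr [Expr [Term [Factor [Prim id]] ^ [Term [Factor [Prim id]]]]] - [Term [Factor [Prim id]] ^ [Term [Factor [Prim id]]]]]

14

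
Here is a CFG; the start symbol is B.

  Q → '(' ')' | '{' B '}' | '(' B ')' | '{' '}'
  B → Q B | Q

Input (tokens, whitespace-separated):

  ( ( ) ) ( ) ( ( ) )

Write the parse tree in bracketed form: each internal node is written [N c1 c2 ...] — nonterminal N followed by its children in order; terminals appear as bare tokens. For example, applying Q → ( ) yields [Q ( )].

[B [Q ( [B [Q ( )]] )] [B [Q ( )] [B [Q ( [B [Q ( )]] )]]]]

B
Q B
( B ) B
( Q ) B
( ( ) ) B
( ( ) ) Q B
( ( ) ) ( ) B
( ( ) ) ( ) Q
( ( ) ) ( ) ( B )
( ( ) ) ( ) ( Q )
( ( ) ) ( ) ( ( ) )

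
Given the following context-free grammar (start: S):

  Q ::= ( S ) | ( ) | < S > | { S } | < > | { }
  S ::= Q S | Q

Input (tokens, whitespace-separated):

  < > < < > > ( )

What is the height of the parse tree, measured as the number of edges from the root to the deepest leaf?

5

[S [Q < >] [S [Q < [S [Q < >]] >] [S [Q ( )]]]]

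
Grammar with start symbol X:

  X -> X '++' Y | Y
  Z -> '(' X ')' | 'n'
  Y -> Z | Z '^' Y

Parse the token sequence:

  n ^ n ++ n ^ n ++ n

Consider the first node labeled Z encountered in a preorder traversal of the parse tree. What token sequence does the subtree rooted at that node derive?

n

[X [X [X [Y [Z n] ^ [Y [Z n]]]] ++ [Y [Z n] ^ [Y [Z n]]]] ++ [Y [Z n]]]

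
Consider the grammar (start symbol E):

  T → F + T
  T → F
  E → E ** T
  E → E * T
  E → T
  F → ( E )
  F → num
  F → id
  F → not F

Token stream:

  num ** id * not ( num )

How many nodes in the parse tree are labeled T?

4

[E [E [E [T [F num]]] ** [T [F id]]] * [T [F not [F ( [E [T [F num]]] )]]]]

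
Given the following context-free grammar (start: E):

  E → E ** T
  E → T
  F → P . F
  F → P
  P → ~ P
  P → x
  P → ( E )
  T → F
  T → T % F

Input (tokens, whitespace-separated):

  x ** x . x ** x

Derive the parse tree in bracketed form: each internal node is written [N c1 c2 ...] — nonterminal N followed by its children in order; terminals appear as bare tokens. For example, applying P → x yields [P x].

E
E ** T
E ** T ** T
T ** T ** T
F ** T ** T
P ** T ** T
x ** T ** T
x ** F ** T
x ** P . F ** T
x ** x . F ** T
x ** x . P ** T
x ** x . x ** T
x ** x . x ** F
x ** x . x ** P
x ** x . x ** x

[E [E [E [T [F [P x]]]] ** [T [F [P x] . [F [P x]]]]] ** [T [F [P x]]]]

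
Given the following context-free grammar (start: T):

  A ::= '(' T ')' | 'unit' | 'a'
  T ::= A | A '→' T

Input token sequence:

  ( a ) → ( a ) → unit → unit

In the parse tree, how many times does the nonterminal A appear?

[T [A ( [T [A a]] )] → [T [A ( [T [A a]] )] → [T [A unit] → [T [A unit]]]]]

6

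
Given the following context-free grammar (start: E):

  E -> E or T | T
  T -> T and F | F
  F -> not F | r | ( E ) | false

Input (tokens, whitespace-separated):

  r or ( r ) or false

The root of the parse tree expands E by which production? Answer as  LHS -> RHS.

[E [E [E [T [F r]]] or [T [F ( [E [T [F r]]] )]]] or [T [F false]]]

E -> E or T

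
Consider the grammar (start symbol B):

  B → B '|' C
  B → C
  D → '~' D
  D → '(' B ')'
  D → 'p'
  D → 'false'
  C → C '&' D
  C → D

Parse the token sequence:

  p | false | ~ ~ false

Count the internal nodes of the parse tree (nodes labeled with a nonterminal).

11

[B [B [B [C [D p]]] | [C [D false]]] | [C [D ~ [D ~ [D false]]]]]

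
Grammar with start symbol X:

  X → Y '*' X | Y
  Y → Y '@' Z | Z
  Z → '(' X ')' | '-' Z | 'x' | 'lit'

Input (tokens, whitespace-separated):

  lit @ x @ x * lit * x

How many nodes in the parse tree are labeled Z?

5

[X [Y [Y [Y [Z lit]] @ [Z x]] @ [Z x]] * [X [Y [Z lit]] * [X [Y [Z x]]]]]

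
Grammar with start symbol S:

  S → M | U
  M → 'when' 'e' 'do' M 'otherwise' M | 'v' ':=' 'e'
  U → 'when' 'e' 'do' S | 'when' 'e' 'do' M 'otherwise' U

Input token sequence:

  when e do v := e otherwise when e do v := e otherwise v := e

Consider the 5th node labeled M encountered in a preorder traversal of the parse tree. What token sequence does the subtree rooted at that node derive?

[S [M when e do [M v := e] otherwise [M when e do [M v := e] otherwise [M v := e]]]]

v := e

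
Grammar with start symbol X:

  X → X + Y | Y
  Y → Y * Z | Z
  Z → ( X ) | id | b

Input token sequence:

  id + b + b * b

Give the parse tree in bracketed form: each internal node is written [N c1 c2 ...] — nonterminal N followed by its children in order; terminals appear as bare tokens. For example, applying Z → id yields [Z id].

[X [X [X [Y [Z id]]] + [Y [Z b]]] + [Y [Y [Z b]] * [Z b]]]

X
X + Y
X + Y + Y
Y + Y + Y
Z + Y + Y
id + Y + Y
id + Z + Y
id + b + Y
id + b + Y * Z
id + b + Z * Z
id + b + b * Z
id + b + b * b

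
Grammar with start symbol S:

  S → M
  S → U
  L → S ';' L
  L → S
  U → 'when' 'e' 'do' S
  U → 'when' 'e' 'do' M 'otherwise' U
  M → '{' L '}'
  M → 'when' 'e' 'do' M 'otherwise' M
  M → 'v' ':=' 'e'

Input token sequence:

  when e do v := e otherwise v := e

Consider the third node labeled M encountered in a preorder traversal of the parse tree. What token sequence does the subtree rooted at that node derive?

[S [M when e do [M v := e] otherwise [M v := e]]]

v := e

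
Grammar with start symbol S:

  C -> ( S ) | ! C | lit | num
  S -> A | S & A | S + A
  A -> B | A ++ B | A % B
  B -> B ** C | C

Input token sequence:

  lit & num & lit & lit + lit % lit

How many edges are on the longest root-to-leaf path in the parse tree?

8

[S [S [S [S [S [A [B [C lit]]]] & [A [B [C num]]]] & [A [B [C lit]]]] & [A [B [C lit]]]] + [A [A [B [C lit]]] % [B [C lit]]]]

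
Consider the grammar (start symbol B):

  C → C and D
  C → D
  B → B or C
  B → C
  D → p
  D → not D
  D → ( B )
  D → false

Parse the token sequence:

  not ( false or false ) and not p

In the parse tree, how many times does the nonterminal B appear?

[B [C [C [D not [D ( [B [B [C [D false]]] or [C [D false]]] )]]] and [D not [D p]]]]

3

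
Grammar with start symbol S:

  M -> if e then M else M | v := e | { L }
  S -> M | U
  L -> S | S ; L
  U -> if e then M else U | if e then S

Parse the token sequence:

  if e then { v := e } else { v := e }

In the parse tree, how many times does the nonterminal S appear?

[S [M if e then [M { [L [S [M v := e]]] }] else [M { [L [S [M v := e]]] }]]]

3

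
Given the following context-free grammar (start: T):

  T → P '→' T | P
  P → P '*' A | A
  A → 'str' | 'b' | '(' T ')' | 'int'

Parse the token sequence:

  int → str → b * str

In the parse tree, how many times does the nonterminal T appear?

[T [P [A int]] → [T [P [A str]] → [T [P [P [A b]] * [A str]]]]]

3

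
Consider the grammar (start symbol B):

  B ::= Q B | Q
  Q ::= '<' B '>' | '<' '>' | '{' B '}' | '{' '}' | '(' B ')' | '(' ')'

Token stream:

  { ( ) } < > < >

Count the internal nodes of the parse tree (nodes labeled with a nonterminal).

8

[B [Q { [B [Q ( )]] }] [B [Q < >] [B [Q < >]]]]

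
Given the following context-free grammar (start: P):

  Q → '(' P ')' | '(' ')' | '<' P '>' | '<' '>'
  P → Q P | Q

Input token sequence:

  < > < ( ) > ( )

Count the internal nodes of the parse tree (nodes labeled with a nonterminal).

[P [Q < >] [P [Q < [P [Q ( )]] >] [P [Q ( )]]]]

8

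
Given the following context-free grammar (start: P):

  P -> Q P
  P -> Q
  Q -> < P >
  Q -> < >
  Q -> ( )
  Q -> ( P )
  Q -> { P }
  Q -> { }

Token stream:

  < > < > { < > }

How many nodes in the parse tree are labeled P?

[P [Q < >] [P [Q < >] [P [Q { [P [Q < >]] }]]]]

4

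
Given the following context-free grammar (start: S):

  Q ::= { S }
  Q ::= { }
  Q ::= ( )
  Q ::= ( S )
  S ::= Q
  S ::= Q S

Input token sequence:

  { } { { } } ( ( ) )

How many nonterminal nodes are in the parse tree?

10

[S [Q { }] [S [Q { [S [Q { }]] }] [S [Q ( [S [Q ( )]] )]]]]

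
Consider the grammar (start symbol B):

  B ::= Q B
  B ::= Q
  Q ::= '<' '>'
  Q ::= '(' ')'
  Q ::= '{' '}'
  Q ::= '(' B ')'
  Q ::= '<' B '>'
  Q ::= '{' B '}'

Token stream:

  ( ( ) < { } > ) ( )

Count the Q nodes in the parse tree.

5

[B [Q ( [B [Q ( )] [B [Q < [B [Q { }]] >]]] )] [B [Q ( )]]]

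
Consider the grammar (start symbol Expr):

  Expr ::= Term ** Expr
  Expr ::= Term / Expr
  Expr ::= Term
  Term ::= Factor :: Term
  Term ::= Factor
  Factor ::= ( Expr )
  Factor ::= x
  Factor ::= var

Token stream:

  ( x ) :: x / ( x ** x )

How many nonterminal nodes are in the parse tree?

17

[Expr [Term [Factor ( [Expr [Term [Factor x]]] )] :: [Term [Factor x]]] / [Expr [Term [Factor ( [Expr [Term [Factor x]] ** [Expr [Term [Factor x]]]] )]]]]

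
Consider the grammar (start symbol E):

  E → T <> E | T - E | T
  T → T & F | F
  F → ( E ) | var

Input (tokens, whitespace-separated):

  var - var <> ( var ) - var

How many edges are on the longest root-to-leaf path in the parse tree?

8

[E [T [F var]] - [E [T [F var]] <> [E [T [F ( [E [T [F var]]] )]] - [E [T [F var]]]]]]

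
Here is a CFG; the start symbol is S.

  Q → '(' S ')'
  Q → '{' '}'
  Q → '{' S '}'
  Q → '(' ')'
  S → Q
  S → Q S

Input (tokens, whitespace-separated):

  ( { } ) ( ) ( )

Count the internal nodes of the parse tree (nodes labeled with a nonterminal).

[S [Q ( [S [Q { }]] )] [S [Q ( )] [S [Q ( )]]]]

8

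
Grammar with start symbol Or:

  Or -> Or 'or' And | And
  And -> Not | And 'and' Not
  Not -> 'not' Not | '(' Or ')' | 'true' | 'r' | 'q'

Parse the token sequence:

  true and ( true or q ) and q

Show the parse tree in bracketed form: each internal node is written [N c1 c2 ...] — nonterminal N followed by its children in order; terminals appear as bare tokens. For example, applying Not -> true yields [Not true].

Or
And
And and Not
And and Not and Not
Not and Not and Not
true and Not and Not
true and ( Or ) and Not
true and ( Or or And ) and Not
true and ( And or And ) and Not
true and ( Not or And ) and Not
true and ( true or And ) and Not
true and ( true or Not ) and Not
true and ( true or q ) and Not
true and ( true or q ) and q

[Or [And [And [And [Not true]] and [Not ( [Or [Or [And [Not true]]] or [And [Not q]]] )]] and [Not q]]]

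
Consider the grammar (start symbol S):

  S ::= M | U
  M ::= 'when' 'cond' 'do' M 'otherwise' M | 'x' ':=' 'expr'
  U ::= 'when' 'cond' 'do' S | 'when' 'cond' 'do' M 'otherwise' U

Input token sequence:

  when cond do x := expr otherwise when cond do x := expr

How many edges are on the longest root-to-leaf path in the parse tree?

5

[S [U when cond do [M x := expr] otherwise [U when cond do [S [M x := expr]]]]]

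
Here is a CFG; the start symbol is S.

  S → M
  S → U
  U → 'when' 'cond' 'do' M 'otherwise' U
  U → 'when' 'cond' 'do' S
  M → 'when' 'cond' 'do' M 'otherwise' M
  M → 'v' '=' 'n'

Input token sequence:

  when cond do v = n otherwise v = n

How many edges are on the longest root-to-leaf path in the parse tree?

3

[S [M when cond do [M v = n] otherwise [M v = n]]]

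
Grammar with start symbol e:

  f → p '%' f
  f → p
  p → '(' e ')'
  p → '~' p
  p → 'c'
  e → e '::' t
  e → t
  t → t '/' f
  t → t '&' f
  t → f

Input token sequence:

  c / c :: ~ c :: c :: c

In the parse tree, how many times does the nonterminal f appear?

5

[e [e [e [e [t [t [f [p c]]] / [f [p c]]]] :: [t [f [p ~ [p c]]]]] :: [t [f [p c]]]] :: [t [f [p c]]]]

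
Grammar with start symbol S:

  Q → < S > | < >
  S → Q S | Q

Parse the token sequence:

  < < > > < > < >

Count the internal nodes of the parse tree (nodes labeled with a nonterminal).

[S [Q < [S [Q < >]] >] [S [Q < >] [S [Q < >]]]]

8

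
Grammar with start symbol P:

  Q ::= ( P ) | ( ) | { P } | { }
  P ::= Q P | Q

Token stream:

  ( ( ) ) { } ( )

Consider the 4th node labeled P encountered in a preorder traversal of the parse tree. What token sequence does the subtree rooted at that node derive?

( )

[P [Q ( [P [Q ( )]] )] [P [Q { }] [P [Q ( )]]]]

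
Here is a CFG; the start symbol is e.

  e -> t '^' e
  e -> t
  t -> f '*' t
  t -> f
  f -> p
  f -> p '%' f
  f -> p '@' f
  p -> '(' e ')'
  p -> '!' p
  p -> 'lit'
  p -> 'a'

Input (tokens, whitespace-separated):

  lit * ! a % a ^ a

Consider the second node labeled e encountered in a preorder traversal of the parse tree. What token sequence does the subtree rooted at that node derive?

[e [t [f [p lit]] * [t [f [p ! [p a]] % [f [p a]]]]] ^ [e [t [f [p a]]]]]

a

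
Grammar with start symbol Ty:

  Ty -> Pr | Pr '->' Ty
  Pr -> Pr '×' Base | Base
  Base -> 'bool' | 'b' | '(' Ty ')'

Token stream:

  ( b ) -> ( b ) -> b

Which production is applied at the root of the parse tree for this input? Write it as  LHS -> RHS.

Ty -> Pr '->' Ty

[Ty [Pr [Base ( [Ty [Pr [Base b]]] )]] -> [Ty [Pr [Base ( [Ty [Pr [Base b]]] )]] -> [Ty [Pr [Base b]]]]]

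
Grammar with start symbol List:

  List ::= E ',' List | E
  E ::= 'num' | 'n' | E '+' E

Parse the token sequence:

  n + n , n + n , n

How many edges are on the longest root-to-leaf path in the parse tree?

4

[List [E [E n] + [E n]] , [List [E [E n] + [E n]] , [List [E n]]]]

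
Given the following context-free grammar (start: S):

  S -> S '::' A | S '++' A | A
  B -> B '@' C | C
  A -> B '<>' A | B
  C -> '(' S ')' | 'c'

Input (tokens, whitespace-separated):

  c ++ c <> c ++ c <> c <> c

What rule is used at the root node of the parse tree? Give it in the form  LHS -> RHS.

[S [S [S [A [B [C c]]]] ++ [A [B [C c]] <> [A [B [C c]]]]] ++ [A [B [C c]] <> [A [B [C c]] <> [A [B [C c]]]]]]

S -> S '++' A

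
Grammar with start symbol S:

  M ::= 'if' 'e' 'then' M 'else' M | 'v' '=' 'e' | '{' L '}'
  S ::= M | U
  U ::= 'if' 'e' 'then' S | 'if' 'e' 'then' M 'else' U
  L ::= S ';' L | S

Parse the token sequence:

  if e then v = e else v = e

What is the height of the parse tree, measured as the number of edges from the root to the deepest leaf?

3

[S [M if e then [M v = e] else [M v = e]]]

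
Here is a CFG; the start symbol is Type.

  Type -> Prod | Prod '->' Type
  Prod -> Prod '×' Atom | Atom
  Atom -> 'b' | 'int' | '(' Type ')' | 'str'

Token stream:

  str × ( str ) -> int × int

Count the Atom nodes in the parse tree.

[Type [Prod [Prod [Atom str]] × [Atom ( [Type [Prod [Atom str]]] )]] -> [Type [Prod [Prod [Atom int]] × [Atom int]]]]

5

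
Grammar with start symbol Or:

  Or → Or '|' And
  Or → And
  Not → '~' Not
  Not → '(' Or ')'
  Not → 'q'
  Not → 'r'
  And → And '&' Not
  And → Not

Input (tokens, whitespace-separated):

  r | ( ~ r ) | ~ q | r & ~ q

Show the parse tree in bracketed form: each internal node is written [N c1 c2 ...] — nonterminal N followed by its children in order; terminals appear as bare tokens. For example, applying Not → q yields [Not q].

[Or [Or [Or [Or [And [Not r]]] | [And [Not ( [Or [And [Not ~ [Not r]]]] )]]] | [And [Not ~ [Not q]]]] | [And [And [Not r]] & [Not ~ [Not q]]]]

Or
Or | And
Or | And | And
Or | And | And | And
And | And | And | And
Not | And | And | And
r | And | And | And
r | Not | And | And
r | ( Or ) | And | And
r | ( And ) | And | And
r | ( Not ) | And | And
r | ( ~ Not ) | And | And
r | ( ~ r ) | And | And
r | ( ~ r ) | Not | And
r | ( ~ r ) | ~ Not | And
r | ( ~ r ) | ~ q | And
r | ( ~ r ) | ~ q | And & Not
r | ( ~ r ) | ~ q | Not & Not
r | ( ~ r ) | ~ q | r & Not
r | ( ~ r ) | ~ q | r & ~ Not
r | ( ~ r ) | ~ q | r & ~ q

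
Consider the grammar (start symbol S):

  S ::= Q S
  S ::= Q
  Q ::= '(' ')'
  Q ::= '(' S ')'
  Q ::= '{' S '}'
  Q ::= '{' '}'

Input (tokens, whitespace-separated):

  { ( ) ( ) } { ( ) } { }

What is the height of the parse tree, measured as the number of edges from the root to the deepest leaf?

5

[S [Q { [S [Q ( )] [S [Q ( )]]] }] [S [Q { [S [Q ( )]] }] [S [Q { }]]]]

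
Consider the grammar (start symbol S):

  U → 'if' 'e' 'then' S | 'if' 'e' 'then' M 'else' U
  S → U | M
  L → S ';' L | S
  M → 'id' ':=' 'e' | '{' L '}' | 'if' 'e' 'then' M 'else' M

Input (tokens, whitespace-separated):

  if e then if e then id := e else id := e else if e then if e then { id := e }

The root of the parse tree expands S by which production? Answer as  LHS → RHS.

S → U

[S [U if e then [M if e then [M id := e] else [M id := e]] else [U if e then [S [U if e then [S [M { [L [S [M id := e]]] }]]]]]]]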